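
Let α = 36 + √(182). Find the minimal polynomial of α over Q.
m_α(x) = x^2 - 72x + 1114

From α - 36 = √(182), squaring gives (α - 36)^2 = 182, i.e. α^2 - 72α + 1296 = 182, so α^2 - 72α + 1114 = 0. The discriminant of x^2 - 72x + 1114 is (-72)^2 - 4·(1114) = 5184 - 4456 = 728, and 4·(182) is not a perfect square in Q since 182 is squarefree and ≠ 1. Hence x^2 - 72x + 1114 is irreducible over Q and is the minimal polynomial of α.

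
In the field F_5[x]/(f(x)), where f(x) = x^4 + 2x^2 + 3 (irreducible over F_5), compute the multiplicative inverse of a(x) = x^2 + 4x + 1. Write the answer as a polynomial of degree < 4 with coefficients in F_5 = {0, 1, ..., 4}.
a(x)^(-1) ≡ 2x^3 + 3x^2 + 4 (mod f(x))

Since f is irreducible over F_5, F_5[x]/(f) is a field and a(x) ≠ 0 has an inverse. Apply the extended Euclidean algorithm to f(x) and a(x) in F_5[x]: f(x) = (x^2 + x + 2)·a(x) + (x + 1);  a(x) = (x + 3)·(x + 1) + (3). The last nonzero remainder is the constant 3 = gcd(f, a) in F_5. Back-substituting through the division chain expresses 3 = s(x)·a(x) + t(x)·f(x) with s(x) ≡ x^3 + 4x^2 + 2 (mod f), so (x^3 + 4x^2 + 2)·a(x) ≡ 3 (mod f). Multiplying by 3^(-1) ≡ 2 in F_5 gives a(x)^(-1) ≡ 2·(x^3 + 4x^2 + 2) ≡ 2x^3 + 3x^2 + 4 (mod f). Check: (x^2 + 4x + 1)·(2x^3 + 3x^2 + 4) = 2x^5 + x^4 + 4x^3 + 2x^2 + x + 4 ≡ 1 (mod x^4 + 2x^2 + 3).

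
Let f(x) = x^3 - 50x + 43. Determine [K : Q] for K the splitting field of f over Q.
[K : Q] = 6

By the rational root test, any rational root of the monic integer polynomial f(x) = x^3 - 50x + 43 must be an integer dividing the constant term 43, i.e. one of ±{1, 43}. Evaluating: f(1) = -6, f(-1) = 92, f(43) = 77400, f(-43) = -77314; none is 0, so f has no rational root and is therefore irreducible over Q (a cubic with no linear factor over a field is irreducible). For an irreducible cubic, the Galois group is A_3 or S_3 according as the discriminant disc(f) = -4a^3 - 27b^2 = -4·(-50)^3 - 27·(43)^2 = 450077 is or is not a square in Q. Here disc(f) = 450077 is not a perfect square in Q, so the Galois group of f over Q is not contained in A_3 and must be all of S_3. The splitting field has degree |S_3| = 6 over Q, so [K : Q] = 6.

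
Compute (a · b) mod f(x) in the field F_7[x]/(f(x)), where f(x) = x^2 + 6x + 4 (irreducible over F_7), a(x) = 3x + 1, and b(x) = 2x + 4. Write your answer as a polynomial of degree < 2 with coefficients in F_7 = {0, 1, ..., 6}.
a · b ≡ 6x + 1 (mod f(x))

Multiply in F_7[x]: a(x)·b(x) = (3x + 1)·(2x + 4) = 6x^2 + 4. This has degree ≥ 2, so divide by f(x) over F_7: 6x^2 + 4 = (6)·(x^2 + 6x + 4) + (6x + 1). Hence a·b ≡ 6x + 1 (mod f). (F_7[x]/(f) is a field with 7^2 = 49 elements since f is irreducible of degree 2.)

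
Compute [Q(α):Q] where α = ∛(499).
[Q(α):Q] = 3

The minimal polynomial of α is x^3 - 499, irreducible over Q since 499 is not a perfect cube (so x^3 - 499 has no rational root). Hence [Q(α):Q] = deg(m_α) = 3.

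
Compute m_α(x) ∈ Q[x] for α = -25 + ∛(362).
m_α(x) = x^3 + 75x^2 + 1875x + 15263

Set β = α + 25 = ∛(362), so β^3 = 362. Then (α + 25)^3 - 362 = 0, i.e. α is a root of g(x) = (x + 25)^3 - 362 = x^3 + 75x^2 + 1875x + 15263. Since g(x) = h(x + 25) where h(x) = x^3 - 362, and h is irreducible over Q (because 362 is not a perfect cube, so h has no rational root, and a monic cubic with no rational root is irreducible), g is also irreducible (irreducibility is preserved under the substitution x → x + 25). Hence m_α(x) = x^3 + 75x^2 + 1875x + 15263.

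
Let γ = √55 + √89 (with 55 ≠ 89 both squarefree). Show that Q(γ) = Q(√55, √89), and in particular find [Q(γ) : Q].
[Q(γ) : Q] = 4 (equivalently, Q(γ) = Q(√55, √89))

Obviously Q(γ) ⊆ Q(√55, √89), and [Q(√55, √89):Q] = 4 (since 55, 89 are distinct squarefree integers > 1 with 4895 not a perfect square). To show equality we compute the minimal polynomial of γ. From γ = √55 + √89: γ^2 = 55 + 2√(4895) + 89 = 144 + 2√(4895), so γ^2 - 144 = 2√(4895); squaring, (γ^2 - 144)^2 = 4·4895, i.e. γ^4 - 288γ^2 + 20736 - 19580 = 0, i.e. γ^4 - 288γ^2 + 1156 = 0. So γ is a root of x^4 - 288x^2 + 1156. This polynomial is irreducible over Q: it has no rational root (each ±√55 ± √89 is irrational), and any factorization into two quadratics over Q would force √(4895) ∈ Q (pairing opposite roots) or √55, √89 ∈ Q (other pairings), all impossible. Hence [Q(γ):Q] = 4 = [Q(√55, √89):Q], so Q(γ) = Q(√55, √89).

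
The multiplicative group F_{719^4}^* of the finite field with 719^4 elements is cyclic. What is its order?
|F_{719^4}^*| = 267248675520

F_{719^4} has 719^4 = 267248675521 elements; its multiplicative group consists of all nonzero elements, so |F_{719^4}^*| = 267248675521 - 1 = 267248675520. (It is cyclic since any finite subgroup of the multiplicative group of a field is cyclic.)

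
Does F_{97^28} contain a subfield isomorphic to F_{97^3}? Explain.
No: F_{97^3} is not a subfield of F_{97^28}

F_{p^m} embeds in F_{p^n} iff m | n. Here 3 ∤ 28 (since 28 = 9·3 + 1 with remainder 1 ≠ 0), so F_{97^3} is not a subfield of F_{97^28}. Equivalently: if it were, the tower law would give 3 = [F_{97^3}:F_97] dividing [F_{97^28}:F_97] = 28, contradiction.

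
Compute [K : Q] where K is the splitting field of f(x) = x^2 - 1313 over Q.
[K : Q] = 2

f(x) = x^2 - 1313 factors as (x - √1313)(x + √1313). The splitting field is K = Q(√1313). Since 1313 is squarefree and > 1, it is not a perfect square, so x^2 - 1313 is irreducible over Q and [Q(√1313) : Q] = 2. Hence [K : Q] = 2.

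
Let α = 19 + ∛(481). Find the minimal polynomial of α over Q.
m_α(x) = x^3 - 57x^2 + 1083x - 7340

Set β = α - 19 = ∛(481), so β^3 = 481. Then (α - 19)^3 - 481 = 0, i.e. α is a root of g(x) = (x - 19)^3 - 481 = x^3 - 57x^2 + 1083x - 7340. Since g(x) = h(x - 19) where h(x) = x^3 - 481, and h is irreducible over Q (because 481 is not a perfect cube, so h has no rational root, and a monic cubic with no rational root is irreducible), g is also irreducible (irreducibility is preserved under the substitution x → x - 19). Hence m_α(x) = x^3 - 57x^2 + 1083x - 7340.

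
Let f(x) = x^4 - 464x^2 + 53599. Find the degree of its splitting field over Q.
[K : Q] = 4

Solving the quadratic in x^2: x^2 = (464 ± √(464^2 - 4·53599))/2 = (464 ± √900)/2 = (464 ± 30)/2, giving x^2 = 217 or x^2 = 247. So f(x) = (x^2 - 217)(x^2 - 247) and the roots of f are ±√217, ±√247. Hence the splitting field is K = Q(√217, √247). Since 217 and 247 are distinct squarefree integers > 1, their product 53599 is not a perfect square, so √247 ∉ Q(√217). By the tower law [K:Q] = [Q(√217,√247):Q(√217)] · [Q(√217):Q] = 2 · 2 = 4.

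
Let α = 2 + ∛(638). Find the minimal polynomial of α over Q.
m_α(x) = x^3 - 6x^2 + 12x - 646

Set β = α - 2 = ∛(638), so β^3 = 638. Then (α - 2)^3 - 638 = 0, i.e. α is a root of g(x) = (x - 2)^3 - 638 = x^3 - 6x^2 + 12x - 646. Since g(x) = h(x - 2) where h(x) = x^3 - 638, and h is irreducible over Q (because 638 is not a perfect cube, so h has no rational root, and a monic cubic with no rational root is irreducible), g is also irreducible (irreducibility is preserved under the substitution x → x - 2). Hence m_α(x) = x^3 - 6x^2 + 12x - 646.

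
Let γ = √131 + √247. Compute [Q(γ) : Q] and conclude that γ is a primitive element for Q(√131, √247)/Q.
[Q(γ) : Q] = 4 (equivalently, Q(γ) = Q(√131, √247))

Obviously Q(γ) ⊆ Q(√131, √247), and [Q(√131, √247):Q] = 4 (since 131, 247 are distinct squarefree integers > 1 with 32357 not a perfect square). To show equality we compute the minimal polynomial of γ. From γ = √131 + √247: γ^2 = 131 + 2√(32357) + 247 = 378 + 2√(32357), so γ^2 - 378 = 2√(32357); squaring, (γ^2 - 378)^2 = 4·32357, i.e. γ^4 - 756γ^2 + 142884 - 129428 = 0, i.e. γ^4 - 756γ^2 + 13456 = 0. So γ is a root of x^4 - 756x^2 + 13456. This polynomial is irreducible over Q: it has no rational root (each ±√131 ± √247 is irrational), and any factorization into two quadratics over Q would force √(32357) ∈ Q (pairing opposite roots) or √131, √247 ∈ Q (other pairings), all impossible. Hence [Q(γ):Q] = 4 = [Q(√131, √247):Q], so Q(γ) = Q(√131, √247).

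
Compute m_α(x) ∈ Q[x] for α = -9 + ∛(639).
m_α(x) = x^3 + 27x^2 + 243x + 90

Set β = α + 9 = ∛(639), so β^3 = 639. Then (α + 9)^3 - 639 = 0, i.e. α is a root of g(x) = (x + 9)^3 - 639 = x^3 + 27x^2 + 243x + 90. Since g(x) = h(x + 9) where h(x) = x^3 - 639, and h is irreducible over Q (because 639 is not a perfect cube, so h has no rational root, and a monic cubic with no rational root is irreducible), g is also irreducible (irreducibility is preserved under the substitution x → x + 9). Hence m_α(x) = x^3 + 27x^2 + 243x + 90.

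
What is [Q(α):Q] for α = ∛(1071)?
[Q(α):Q] = 3

The minimal polynomial of α is x^3 - 1071, irreducible over Q since 1071 is not a perfect cube (so x^3 - 1071 has no rational root). Hence [Q(α):Q] = deg(m_α) = 3.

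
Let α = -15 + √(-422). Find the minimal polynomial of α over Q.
m_α(x) = x^2 + 30x + 647

From α + 15 = √(-422), squaring gives (α + 15)^2 = -422, i.e. α^2 + 30α + 225 = -422, so α^2 + 30α + 647 = 0. The discriminant of x^2 + 30x + 647 is (30)^2 - 4·(647) = 900 - 2588 = -1688, and 4·(-422) is not a perfect square in Q since -422 is squarefree and ≠ 1. Hence x^2 + 30x + 647 is irreducible over Q and is the minimal polynomial of α.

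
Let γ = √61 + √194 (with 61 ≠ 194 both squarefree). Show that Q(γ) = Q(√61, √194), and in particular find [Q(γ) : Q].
[Q(γ) : Q] = 4 (equivalently, Q(γ) = Q(√61, √194))

Obviously Q(γ) ⊆ Q(√61, √194), and [Q(√61, √194):Q] = 4 (since 61, 194 are distinct squarefree integers > 1 with 11834 not a perfect square). To show equality we compute the minimal polynomial of γ. From γ = √61 + √194: γ^2 = 61 + 2√(11834) + 194 = 255 + 2√(11834), so γ^2 - 255 = 2√(11834); squaring, (γ^2 - 255)^2 = 4·11834, i.e. γ^4 - 510γ^2 + 65025 - 47336 = 0, i.e. γ^4 - 510γ^2 + 17689 = 0. So γ is a root of x^4 - 510x^2 + 17689. This polynomial is irreducible over Q: it has no rational root (each ±√61 ± √194 is irrational), and any factorization into two quadratics over Q would force √(11834) ∈ Q (pairing opposite roots) or √61, √194 ∈ Q (other pairings), all impossible. Hence [Q(γ):Q] = 4 = [Q(√61, √194):Q], so Q(γ) = Q(√61, √194).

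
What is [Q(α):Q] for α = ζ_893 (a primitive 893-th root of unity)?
[Q(α):Q] = 828

The minimal polynomial of ζ_893 over Q is the 893-th cyclotomic polynomial Φ_893(x), which is irreducible over Q and has degree φ(893) = 828. Hence [Q(α):Q] = φ(893) = 828.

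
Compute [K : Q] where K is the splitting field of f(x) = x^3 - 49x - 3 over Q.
[K : Q] = 6

By the rational root test, any rational root of the monic integer polynomial f(x) = x^3 - 49x - 3 must be an integer dividing the constant term -3, i.e. one of ±{1, 3}. Evaluating: f(1) = -51, f(-1) = 45, f(3) = -123, f(-3) = 117; none is 0, so f has no rational root and is therefore irreducible over Q (a cubic with no linear factor over a field is irreducible). For an irreducible cubic, the Galois group is A_3 or S_3 according as the discriminant disc(f) = -4a^3 - 27b^2 = -4·(-49)^3 - 27·(-3)^2 = 470353 is or is not a square in Q. Here disc(f) = 470353 is not a perfect square in Q, so the Galois group of f over Q is not contained in A_3 and must be all of S_3. The splitting field has degree |S_3| = 6 over Q, so [K : Q] = 6.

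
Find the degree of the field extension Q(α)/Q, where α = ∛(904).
[Q(α):Q] = 3

The minimal polynomial of α is x^3 - 904, irreducible over Q since 904 is not a perfect cube (so x^3 - 904 has no rational root). Hence [Q(α):Q] = deg(m_α) = 3.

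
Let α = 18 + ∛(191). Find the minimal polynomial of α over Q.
m_α(x) = x^3 - 54x^2 + 972x - 6023

Set β = α - 18 = ∛(191), so β^3 = 191. Then (α - 18)^3 - 191 = 0, i.e. α is a root of g(x) = (x - 18)^3 - 191 = x^3 - 54x^2 + 972x - 6023. Since g(x) = h(x - 18) where h(x) = x^3 - 191, and h is irreducible over Q (because 191 is not a perfect cube, so h has no rational root, and a monic cubic with no rational root is irreducible), g is also irreducible (irreducibility is preserved under the substitution x → x - 18). Hence m_α(x) = x^3 - 54x^2 + 972x - 6023.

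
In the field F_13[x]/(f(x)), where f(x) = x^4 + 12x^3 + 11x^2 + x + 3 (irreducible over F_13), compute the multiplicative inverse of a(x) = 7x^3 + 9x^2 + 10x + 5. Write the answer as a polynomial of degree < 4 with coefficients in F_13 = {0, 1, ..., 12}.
a(x)^(-1) ≡ x^3 + 3x^2 + 7x + 7 (mod f(x))

Since f is irreducible over F_13, F_13[x]/(f) is a field and a(x) ≠ 0 has an inverse. Apply the extended Euclidean algorithm to f(x) and a(x) in F_13[x]: f(x) = (2x + 1)·a(x) + (8x^2 + 7x + 11);  a(x) = (9x + 3)·(8x^2 + 7x + 11) + (7x + 11);  (8x^2 + 7x + 11) = (3x)·(7x + 11) + (11). The last nonzero remainder is the constant 11 = gcd(f, a) in F_13. Back-substituting through the division chain expresses 11 = s(x)·a(x) + t(x)·f(x) with s(x) ≡ 11x^3 + 7x^2 + 12x + 12 (mod f), so (11x^3 + 7x^2 + 12x + 12)·a(x) ≡ 11 (mod f). Multiplying by 11^(-1) ≡ 6 in F_13 gives a(x)^(-1) ≡ 6·(11x^3 + 7x^2 + 12x + 12) ≡ x^3 + 3x^2 + 7x + 7 (mod f). Check: (7x^3 + 9x^2 + 10x + 5)·(x^3 + 3x^2 + 7x + 7) = 7x^6 + 4x^5 + 8x^4 + 4x^3 + 5x^2 + x + 9 ≡ 1 (mod x^4 + 12x^3 + 11x^2 + x + 3).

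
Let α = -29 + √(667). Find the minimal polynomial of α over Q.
m_α(x) = x^2 + 58x + 174

From α + 29 = √(667), squaring gives (α + 29)^2 = 667, i.e. α^2 + 58α + 841 = 667, so α^2 + 58α + 174 = 0. The discriminant of x^2 + 58x + 174 is (58)^2 - 4·(174) = 3364 - 696 = 2668, and 4·(667) is not a perfect square in Q since 667 is squarefree and ≠ 1. Hence x^2 + 58x + 174 is irreducible over Q and is the minimal polynomial of α.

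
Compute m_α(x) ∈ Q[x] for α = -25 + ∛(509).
m_α(x) = x^3 + 75x^2 + 1875x + 15116

Set β = α + 25 = ∛(509), so β^3 = 509. Then (α + 25)^3 - 509 = 0, i.e. α is a root of g(x) = (x + 25)^3 - 509 = x^3 + 75x^2 + 1875x + 15116. Since g(x) = h(x + 25) where h(x) = x^3 - 509, and h is irreducible over Q (because 509 is not a perfect cube, so h has no rational root, and a monic cubic with no rational root is irreducible), g is also irreducible (irreducibility is preserved under the substitution x → x + 25). Hence m_α(x) = x^3 + 75x^2 + 1875x + 15116.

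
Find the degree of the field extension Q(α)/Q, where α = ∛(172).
[Q(α):Q] = 3

The minimal polynomial of α is x^3 - 172, irreducible over Q since 172 is not a perfect cube (so x^3 - 172 has no rational root). Hence [Q(α):Q] = deg(m_α) = 3.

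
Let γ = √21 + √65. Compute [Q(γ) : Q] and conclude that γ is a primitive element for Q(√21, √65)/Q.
[Q(γ) : Q] = 4 (equivalently, Q(γ) = Q(√21, √65))

Obviously Q(γ) ⊆ Q(√21, √65), and [Q(√21, √65):Q] = 4 (since 21, 65 are distinct squarefree integers > 1 with 1365 not a perfect square). To show equality we compute the minimal polynomial of γ. From γ = √21 + √65: γ^2 = 21 + 2√(1365) + 65 = 86 + 2√(1365), so γ^2 - 86 = 2√(1365); squaring, (γ^2 - 86)^2 = 4·1365, i.e. γ^4 - 172γ^2 + 7396 - 5460 = 0, i.e. γ^4 - 172γ^2 + 1936 = 0. So γ is a root of x^4 - 172x^2 + 1936. This polynomial is irreducible over Q: it has no rational root (each ±√21 ± √65 is irrational), and any factorization into two quadratics over Q would force √(1365) ∈ Q (pairing opposite roots) or √21, √65 ∈ Q (other pairings), all impossible. Hence [Q(γ):Q] = 4 = [Q(√21, √65):Q], so Q(γ) = Q(√21, √65).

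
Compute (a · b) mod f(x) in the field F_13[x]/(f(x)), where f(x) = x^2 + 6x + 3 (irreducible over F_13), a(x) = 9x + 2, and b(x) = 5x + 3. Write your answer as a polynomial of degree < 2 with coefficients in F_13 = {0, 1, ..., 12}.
a · b ≡ x + 1 (mod f(x))

Multiply in F_13[x]: a(x)·b(x) = (9x + 2)·(5x + 3) = 6x^2 + 11x + 6. This has degree ≥ 2, so divide by f(x) over F_13: 6x^2 + 11x + 6 = (6)·(x^2 + 6x + 3) + (x + 1). Hence a·b ≡ x + 1 (mod f). (F_13[x]/(f) is a field with 13^2 = 169 elements since f is irreducible of degree 2.)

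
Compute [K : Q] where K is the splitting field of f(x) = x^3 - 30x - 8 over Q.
[K : Q] = 6

By the rational root test, any rational root of the monic integer polynomial f(x) = x^3 - 30x - 8 must be an integer dividing the constant term -8, i.e. one of ±{1, 2, 4, 8}. Evaluating: f(1) = -37, f(-1) = 21, f(2) = -60, f(-2) = 44, f(4) = -64, f(-4) = 48, f(8) = 264, f(-8) = -280; none is 0, so f has no rational root and is therefore irreducible over Q (a cubic with no linear factor over a field is irreducible). For an irreducible cubic, the Galois group is A_3 or S_3 according as the discriminant disc(f) = -4a^3 - 27b^2 = -4·(-30)^3 - 27·(-8)^2 = 106272 is or is not a square in Q. Here disc(f) = 106272 is not a perfect square in Q, so the Galois group of f over Q is not contained in A_3 and must be all of S_3. The splitting field has degree |S_3| = 6 over Q, so [K : Q] = 6.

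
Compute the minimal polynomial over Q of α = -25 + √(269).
m_α(x) = x^2 + 50x + 356

From α + 25 = √(269), squaring gives (α + 25)^2 = 269, i.e. α^2 + 50α + 625 = 269, so α^2 + 50α + 356 = 0. The discriminant of x^2 + 50x + 356 is (50)^2 - 4·(356) = 2500 - 1424 = 1076, and 4·(269) is not a perfect square in Q since 269 is squarefree and ≠ 1. Hence x^2 + 50x + 356 is irreducible over Q and is the minimal polynomial of α.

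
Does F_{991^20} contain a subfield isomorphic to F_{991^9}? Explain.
No: F_{991^9} is not a subfield of F_{991^20}

F_{p^m} embeds in F_{p^n} iff m | n. Here 9 ∤ 20 (since 20 = 2·9 + 2 with remainder 2 ≠ 0), so F_{991^9} is not a subfield of F_{991^20}. Equivalently: if it were, the tower law would give 9 = [F_{991^9}:F_991] dividing [F_{991^20}:F_991] = 20, contradiction.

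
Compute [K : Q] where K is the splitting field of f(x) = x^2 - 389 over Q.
[K : Q] = 2

f(x) = x^2 - 389 factors as (x - √389)(x + √389). The splitting field is K = Q(√389). Since 389 is squarefree and > 1, it is not a perfect square, so x^2 - 389 is irreducible over Q and [Q(√389) : Q] = 2. Hence [K : Q] = 2.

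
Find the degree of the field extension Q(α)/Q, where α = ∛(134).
[Q(α):Q] = 3

The minimal polynomial of α is x^3 - 134, irreducible over Q since 134 is not a perfect cube (so x^3 - 134 has no rational root). Hence [Q(α):Q] = deg(m_α) = 3.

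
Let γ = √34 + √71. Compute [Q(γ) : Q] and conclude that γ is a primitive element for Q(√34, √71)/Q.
[Q(γ) : Q] = 4 (equivalently, Q(γ) = Q(√34, √71))

Obviously Q(γ) ⊆ Q(√34, √71), and [Q(√34, √71):Q] = 4 (since 34, 71 are distinct squarefree integers > 1 with 2414 not a perfect square). To show equality we compute the minimal polynomial of γ. From γ = √34 + √71: γ^2 = 34 + 2√(2414) + 71 = 105 + 2√(2414), so γ^2 - 105 = 2√(2414); squaring, (γ^2 - 105)^2 = 4·2414, i.e. γ^4 - 210γ^2 + 11025 - 9656 = 0, i.e. γ^4 - 210γ^2 + 1369 = 0. So γ is a root of x^4 - 210x^2 + 1369. This polynomial is irreducible over Q: it has no rational root (each ±√34 ± √71 is irrational), and any factorization into two quadratics over Q would force √(2414) ∈ Q (pairing opposite roots) or √34, √71 ∈ Q (other pairings), all impossible. Hence [Q(γ):Q] = 4 = [Q(√34, √71):Q], so Q(γ) = Q(√34, √71).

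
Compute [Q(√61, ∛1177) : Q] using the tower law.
[Q(√61, ∛1177) : Q] = 6

Let L = Q(√61, ∛1177). Since Q(√61) ⊂ L and [Q(√61):Q] = 2, the tower law gives 2 | [L:Q]. Likewise Q(∛1177) ⊂ L with [Q(∛1177):Q] = 3 (because 1177 is not a perfect cube), so 3 | [L:Q]. As gcd(2,3) = 1, [L:Q] is divisible by 6. Conversely L is generated over Q by √61 and ∛1177, so [L:Q] ≤ 2·3 = 6. Therefore [Q(√61, ∛1177) : Q] = 6.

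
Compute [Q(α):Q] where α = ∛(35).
[Q(α):Q] = 3

The minimal polynomial of α is x^3 - 35, irreducible over Q since 35 is not a perfect cube (so x^3 - 35 has no rational root). Hence [Q(α):Q] = deg(m_α) = 3.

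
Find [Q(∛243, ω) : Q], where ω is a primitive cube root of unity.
[Q(∛243, ω) : Q] = 6

[Q(∛243):Q] = 3 (min poly x^3 - 243, irreducible since 243 is not a perfect cube). [Q(ω):Q] = 2 (min poly x^2 + x + 1). Since Q(∛243) ⊂ R and ω ∉ R, we have ω ∉ Q(∛243), so x^2 + x + 1 remains irreducible over Q(∛243) and [Q(∛243, ω) : Q(∛243)] = 2. By the tower law, [Q(∛243, ω) : Q] = 3 · 2 = 6. (In fact Q(∛243, ω) is the splitting field of x^3 - 243 over Q.)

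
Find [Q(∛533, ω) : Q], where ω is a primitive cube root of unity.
[Q(∛533, ω) : Q] = 6

[Q(∛533):Q] = 3 (min poly x^3 - 533, irreducible since 533 is not a perfect cube). [Q(ω):Q] = 2 (min poly x^2 + x + 1). Since Q(∛533) ⊂ R and ω ∉ R, we have ω ∉ Q(∛533), so x^2 + x + 1 remains irreducible over Q(∛533) and [Q(∛533, ω) : Q(∛533)] = 2. By the tower law, [Q(∛533, ω) : Q] = 3 · 2 = 6. (In fact Q(∛533, ω) is the splitting field of x^3 - 533 over Q.)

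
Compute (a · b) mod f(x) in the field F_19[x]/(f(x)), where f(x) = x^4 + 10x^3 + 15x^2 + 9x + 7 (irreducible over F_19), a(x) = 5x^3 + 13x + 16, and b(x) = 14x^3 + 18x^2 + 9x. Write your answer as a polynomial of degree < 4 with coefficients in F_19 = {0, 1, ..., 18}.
a · b ≡ 3x^3 + 8x^2 + 13x + 16 (mod f(x))

Multiply in F_19[x]: a(x)·b(x) = (5x^3 + 13x + 16)·(14x^3 + 18x^2 + 9x) = 13x^6 + 14x^5 + 18x^4 + 2x^3 + 6x^2 + 11x. This has degree ≥ 4, so divide by f(x) over F_19: 13x^6 + 14x^5 + 18x^4 + 2x^3 + 6x^2 + 11x = (13x^2 + 17x + 14)·(x^4 + 10x^3 + 15x^2 + 9x + 7) + (3x^3 + 8x^2 + 13x + 16). Hence a·b ≡ 3x^3 + 8x^2 + 13x + 16 (mod f). (F_19[x]/(f) is a field with 19^4 = 130321 elements since f is irreducible of degree 4.)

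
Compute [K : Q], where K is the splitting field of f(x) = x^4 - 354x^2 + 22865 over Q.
[K : Q] = 4

Solving the quadratic in x^2: x^2 = (354 ± √(354^2 - 4·22865))/2 = (354 ± √33856)/2 = (354 ± 184)/2, giving x^2 = 269 or x^2 = 85. So f(x) = (x^2 - 269)(x^2 - 85) and the roots of f are ±√269, ±√85. Hence the splitting field is K = Q(√269, √85). Since 269 and 85 are distinct squarefree integers > 1, their product 22865 is not a perfect square, so √85 ∉ Q(√269). By the tower law [K:Q] = [Q(√269,√85):Q(√269)] · [Q(√269):Q] = 2 · 2 = 4.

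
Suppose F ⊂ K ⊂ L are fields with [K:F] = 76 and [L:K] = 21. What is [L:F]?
[L:F] = 1596

The tower law says that for any tower of field extensions F ⊂ K ⊂ L with finite degrees, [L:F] = [L:K] · [K:F]. Here this gives [L:F] = 21 · 76 = 1596.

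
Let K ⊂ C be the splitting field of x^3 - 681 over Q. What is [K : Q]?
[K : Q] = 6

The roots of x^3 - 681 are ∛681, ω∛681, ω^2∛681 where ω = e^(2πi/3) is a primitive cube root of unity, so K = Q(∛681, ω). Now [Q(∛681):Q] = 3 (since 681 is not a perfect cube, x^3 - 681 is irreducible) and [Q(ω):Q] = 2. Both 2 and 3 divide [K:Q], and [K:Q] ≤ 3·2 = 6, so [K:Q] = 6. (Equivalently: Q(∛681) ⊂ R but ω ∉ R, so [K : Q(∛681)] = 2.)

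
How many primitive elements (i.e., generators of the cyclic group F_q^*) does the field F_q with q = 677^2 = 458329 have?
There are φ(458328) = 139776 primitive elements

F_q^* is cyclic of order q - 1 = 458328. A cyclic group of order m has exactly φ(m) generators. Here m = 458328 = 2^3 · 3 · 13^2 · 113, so the number of primitive elements is φ(458328) = 139776.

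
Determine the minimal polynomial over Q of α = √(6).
m_α(x) = x^2 - 6

α satisfies α^2 - 6 = 0, so x^2 - 6 annihilates α. Since d = 6 is squarefree and ≠ 1, it is not a perfect square in Q, so x^2 - 6 has no rational root and is therefore irreducible over Q (a degree-2 polynomial over a field is irreducible iff it has no root). Hence m_α(x) = x^2 - 6.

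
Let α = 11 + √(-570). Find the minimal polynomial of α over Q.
m_α(x) = x^2 - 22x + 691

From α - 11 = √(-570), squaring gives (α - 11)^2 = -570, i.e. α^2 - 22α + 121 = -570, so α^2 - 22α + 691 = 0. The discriminant of x^2 - 22x + 691 is (-22)^2 - 4·(691) = 484 - 2764 = -2280, and 4·(-570) is not a perfect square in Q since -570 is squarefree and ≠ 1. Hence x^2 - 22x + 691 is irreducible over Q and is the minimal polynomial of α.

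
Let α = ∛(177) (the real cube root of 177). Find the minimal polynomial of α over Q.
m_α(x) = x^3 - 177

α satisfies α^3 = 177, so x^3 - 177 annihilates α. By the rational root test, a rational root p/q (in lowest terms) of x^3 - 177 would satisfy p^3 = 177 q^3, forcing q = 1 and p^3 = 177; but 177 is not a perfect cube, contradiction. A monic cubic over Q with no rational root is irreducible (any nontrivial factorization would include a linear factor). Hence x^3 - 177 is the minimal polynomial of α, and in particular [Q(α):Q] = 3.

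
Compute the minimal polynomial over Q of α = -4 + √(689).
m_α(x) = x^2 + 8x - 673

From α + 4 = √(689), squaring gives (α + 4)^2 = 689, i.e. α^2 + 8α + 16 = 689, so α^2 + 8α - 673 = 0. The discriminant of x^2 + 8x - 673 is (8)^2 - 4·(-673) = 64 + 2692 = 2756, and 4·(689) is not a perfect square in Q since 689 is squarefree and ≠ 1. Hence x^2 + 8x - 673 is irreducible over Q and is the minimal polynomial of α.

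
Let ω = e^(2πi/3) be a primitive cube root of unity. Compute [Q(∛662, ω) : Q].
[Q(∛662, ω) : Q] = 6

[Q(∛662):Q] = 3 (min poly x^3 - 662, irreducible since 662 is not a perfect cube). [Q(ω):Q] = 2 (min poly x^2 + x + 1). Since Q(∛662) ⊂ R and ω ∉ R, we have ω ∉ Q(∛662), so x^2 + x + 1 remains irreducible over Q(∛662) and [Q(∛662, ω) : Q(∛662)] = 2. By the tower law, [Q(∛662, ω) : Q] = 3 · 2 = 6. (In fact Q(∛662, ω) is the splitting field of x^3 - 662 over Q.)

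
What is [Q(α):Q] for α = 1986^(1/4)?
[Q(α):Q] = 4

α is a root of x^4 - 1986. By Eisenstein's criterion at the prime p = 2 (which divides the constant term 1986 but p^2 = 4 does not, since 1986 is squarefree), x^4 - 1986 is irreducible over Q. Hence [Q(α):Q] = 4.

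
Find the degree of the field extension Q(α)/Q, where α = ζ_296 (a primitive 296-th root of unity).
[Q(α):Q] = 144

The minimal polynomial of ζ_296 over Q is the 296-th cyclotomic polynomial Φ_296(x), which is irreducible over Q and has degree φ(296) = 144. Hence [Q(α):Q] = φ(296) = 144.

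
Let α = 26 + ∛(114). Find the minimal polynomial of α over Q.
m_α(x) = x^3 - 78x^2 + 2028x - 17690

Set β = α - 26 = ∛(114), so β^3 = 114. Then (α - 26)^3 - 114 = 0, i.e. α is a root of g(x) = (x - 26)^3 - 114 = x^3 - 78x^2 + 2028x - 17690. Since g(x) = h(x - 26) where h(x) = x^3 - 114, and h is irreducible over Q (because 114 is not a perfect cube, so h has no rational root, and a monic cubic with no rational root is irreducible), g is also irreducible (irreducibility is preserved under the substitution x → x - 26). Hence m_α(x) = x^3 - 78x^2 + 2028x - 17690.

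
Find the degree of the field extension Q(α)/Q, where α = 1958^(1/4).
[Q(α):Q] = 4

α is a root of x^4 - 1958. By Eisenstein's criterion at the prime p = 2 (which divides the constant term 1958 but p^2 = 4 does not, since 1958 is squarefree), x^4 - 1958 is irreducible over Q. Hence [Q(α):Q] = 4.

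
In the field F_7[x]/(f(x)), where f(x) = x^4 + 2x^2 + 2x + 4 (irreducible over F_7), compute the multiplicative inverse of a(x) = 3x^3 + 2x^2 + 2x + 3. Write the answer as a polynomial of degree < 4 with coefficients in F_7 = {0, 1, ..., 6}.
a(x)^(-1) ≡ x^3 + 2x^2 + 3x + 3 (mod f(x))

Since f is irreducible over F_7, F_7[x]/(f) is a field and a(x) ≠ 0 has an inverse. Apply the extended Euclidean algorithm to f(x) and a(x) in F_7[x]: f(x) = (5x + 6)·a(x) + (x^2 + 3x);  a(x) = (3x)·(x^2 + 3x) + (2x + 3);  (x^2 + 3x) = (4x + 6)·(2x + 3) + (3). The last nonzero remainder is the constant 3 = gcd(f, a) in F_7. Back-substituting through the division chain expresses 3 = s(x)·a(x) + t(x)·f(x) with s(x) ≡ 3x^3 + 6x^2 + 2x + 2 (mod f), so (3x^3 + 6x^2 + 2x + 2)·a(x) ≡ 3 (mod f). Multiplying by 3^(-1) ≡ 5 in F_7 gives a(x)^(-1) ≡ 5·(3x^3 + 6x^2 + 2x + 2) ≡ x^3 + 2x^2 + 3x + 3 (mod f). Check: (3x^3 + 2x^2 + 2x + 3)·(x^3 + 2x^2 + 3x + 3) = 3x^6 + x^5 + x^4 + x^3 + 4x^2 + x + 2 ≡ 1 (mod x^4 + 2x^2 + 2x + 4).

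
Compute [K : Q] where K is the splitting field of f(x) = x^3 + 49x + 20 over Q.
[K : Q] = 6

By the rational root test, any rational root of the monic integer polynomial f(x) = x^3 + 49x + 20 must be an integer dividing the constant term 20, i.e. one of ±{1, 2, 4, 5, 10, 20}. Evaluating: f(1) = 70, f(-1) = -30, f(2) = 126, f(-2) = -86, f(4) = 280, f(-4) = -240, f(5) = 390, f(-5) = -350, f(10) = 1510, f(-10) = -1470, f(20) = 9000, f(-20) = -8960; none is 0, so f has no rational root and is therefore irreducible over Q (a cubic with no linear factor over a field is irreducible). For an irreducible cubic, the Galois group is A_3 or S_3 according as the discriminant disc(f) = -4a^3 - 27b^2 = -4·(49)^3 - 27·(20)^2 = -481396 is or is not a square in Q. Here disc(f) = -481396 is not a perfect square in Q, so the Galois group of f over Q is not contained in A_3 and must be all of S_3. The splitting field has degree |S_3| = 6 over Q, so [K : Q] = 6.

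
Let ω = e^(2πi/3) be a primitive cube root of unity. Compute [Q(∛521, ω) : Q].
[Q(∛521, ω) : Q] = 6

[Q(∛521):Q] = 3 (min poly x^3 - 521, irreducible since 521 is not a perfect cube). [Q(ω):Q] = 2 (min poly x^2 + x + 1). Since Q(∛521) ⊂ R and ω ∉ R, we have ω ∉ Q(∛521), so x^2 + x + 1 remains irreducible over Q(∛521) and [Q(∛521, ω) : Q(∛521)] = 2. By the tower law, [Q(∛521, ω) : Q] = 3 · 2 = 6. (In fact Q(∛521, ω) is the splitting field of x^3 - 521 over Q.)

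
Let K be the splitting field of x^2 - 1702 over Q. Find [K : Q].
[K : Q] = 2

f(x) = x^2 - 1702 factors as (x - √1702)(x + √1702). The splitting field is K = Q(√1702). Since 1702 is squarefree and > 1, it is not a perfect square, so x^2 - 1702 is irreducible over Q and [Q(√1702) : Q] = 2. Hence [K : Q] = 2.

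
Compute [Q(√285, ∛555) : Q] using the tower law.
[Q(√285, ∛555) : Q] = 6

Let L = Q(√285, ∛555). Since Q(√285) ⊂ L and [Q(√285):Q] = 2, the tower law gives 2 | [L:Q]. Likewise Q(∛555) ⊂ L with [Q(∛555):Q] = 3 (because 555 is not a perfect cube), so 3 | [L:Q]. As gcd(2,3) = 1, [L:Q] is divisible by 6. Conversely L is generated over Q by √285 and ∛555, so [L:Q] ≤ 2·3 = 6. Therefore [Q(√285, ∛555) : Q] = 6.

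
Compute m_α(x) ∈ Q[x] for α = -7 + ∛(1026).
m_α(x) = x^3 + 21x^2 + 147x - 683

Set β = α + 7 = ∛(1026), so β^3 = 1026. Then (α + 7)^3 - 1026 = 0, i.e. α is a root of g(x) = (x + 7)^3 - 1026 = x^3 + 21x^2 + 147x - 683. Since g(x) = h(x + 7) where h(x) = x^3 - 1026, and h is irreducible over Q (because 1026 is not a perfect cube, so h has no rational root, and a monic cubic with no rational root is irreducible), g is also irreducible (irreducibility is preserved under the substitution x → x + 7). Hence m_α(x) = x^3 + 21x^2 + 147x - 683.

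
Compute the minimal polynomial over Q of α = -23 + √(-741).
m_α(x) = x^2 + 46x + 1270

From α + 23 = √(-741), squaring gives (α + 23)^2 = -741, i.e. α^2 + 46α + 529 = -741, so α^2 + 46α + 1270 = 0. The discriminant of x^2 + 46x + 1270 is (46)^2 - 4·(1270) = 2116 - 5080 = -2964, and 4·(-741) is not a perfect square in Q since -741 is squarefree and ≠ 1. Hence x^2 + 46x + 1270 is irreducible over Q and is the minimal polynomial of α.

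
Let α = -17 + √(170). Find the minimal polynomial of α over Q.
m_α(x) = x^2 + 34x + 119

From α + 17 = √(170), squaring gives (α + 17)^2 = 170, i.e. α^2 + 34α + 289 = 170, so α^2 + 34α + 119 = 0. The discriminant of x^2 + 34x + 119 is (34)^2 - 4·(119) = 1156 - 476 = 680, and 4·(170) is not a perfect square in Q since 170 is squarefree and ≠ 1. Hence x^2 + 34x + 119 is irreducible over Q and is the minimal polynomial of α.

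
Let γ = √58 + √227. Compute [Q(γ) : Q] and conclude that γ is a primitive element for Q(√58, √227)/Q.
[Q(γ) : Q] = 4 (equivalently, Q(γ) = Q(√58, √227))

Obviously Q(γ) ⊆ Q(√58, √227), and [Q(√58, √227):Q] = 4 (since 58, 227 are distinct squarefree integers > 1 with 13166 not a perfect square). To show equality we compute the minimal polynomial of γ. From γ = √58 + √227: γ^2 = 58 + 2√(13166) + 227 = 285 + 2√(13166), so γ^2 - 285 = 2√(13166); squaring, (γ^2 - 285)^2 = 4·13166, i.e. γ^4 - 570γ^2 + 81225 - 52664 = 0, i.e. γ^4 - 570γ^2 + 28561 = 0. So γ is a root of x^4 - 570x^2 + 28561. This polynomial is irreducible over Q: it has no rational root (each ±√58 ± √227 is irrational), and any factorization into two quadratics over Q would force √(13166) ∈ Q (pairing opposite roots) or √58, √227 ∈ Q (other pairings), all impossible. Hence [Q(γ):Q] = 4 = [Q(√58, √227):Q], so Q(γ) = Q(√58, √227).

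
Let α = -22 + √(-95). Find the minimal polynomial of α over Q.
m_α(x) = x^2 + 44x + 579

From α + 22 = √(-95), squaring gives (α + 22)^2 = -95, i.e. α^2 + 44α + 484 = -95, so α^2 + 44α + 579 = 0. The discriminant of x^2 + 44x + 579 is (44)^2 - 4·(579) = 1936 - 2316 = -380, and 4·(-95) is not a perfect square in Q since -95 is squarefree and ≠ 1. Hence x^2 + 44x + 579 is irreducible over Q and is the minimal polynomial of α.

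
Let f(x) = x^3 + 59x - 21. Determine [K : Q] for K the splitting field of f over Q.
[K : Q] = 6

By the rational root test, any rational root of the monic integer polynomial f(x) = x^3 + 59x - 21 must be an integer dividing the constant term -21, i.e. one of ±{1, 3, 7, 21}. Evaluating: f(1) = 39, f(-1) = -81, f(3) = 183, f(-3) = -225, f(7) = 735, f(-7) = -777, f(21) = 10479, f(-21) = -10521; none is 0, so f has no rational root and is therefore irreducible over Q (a cubic with no linear factor over a field is irreducible). For an irreducible cubic, the Galois group is A_3 or S_3 according as the discriminant disc(f) = -4a^3 - 27b^2 = -4·(59)^3 - 27·(-21)^2 = -833423 is or is not a square in Q. Here disc(f) = -833423 is not a perfect square in Q, so the Galois group of f over Q is not contained in A_3 and must be all of S_3. The splitting field has degree |S_3| = 6 over Q, so [K : Q] = 6.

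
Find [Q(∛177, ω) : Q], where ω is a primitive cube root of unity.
[Q(∛177, ω) : Q] = 6

[Q(∛177):Q] = 3 (min poly x^3 - 177, irreducible since 177 is not a perfect cube). [Q(ω):Q] = 2 (min poly x^2 + x + 1). Since Q(∛177) ⊂ R and ω ∉ R, we have ω ∉ Q(∛177), so x^2 + x + 1 remains irreducible over Q(∛177) and [Q(∛177, ω) : Q(∛177)] = 2. By the tower law, [Q(∛177, ω) : Q] = 3 · 2 = 6. (In fact Q(∛177, ω) is the splitting field of x^3 - 177 over Q.)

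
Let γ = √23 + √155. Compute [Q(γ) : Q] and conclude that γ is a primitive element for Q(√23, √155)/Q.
[Q(γ) : Q] = 4 (equivalently, Q(γ) = Q(√23, √155))

Obviously Q(γ) ⊆ Q(√23, √155), and [Q(√23, √155):Q] = 4 (since 23, 155 are distinct squarefree integers > 1 with 3565 not a perfect square). To show equality we compute the minimal polynomial of γ. From γ = √23 + √155: γ^2 = 23 + 2√(3565) + 155 = 178 + 2√(3565), so γ^2 - 178 = 2√(3565); squaring, (γ^2 - 178)^2 = 4·3565, i.e. γ^4 - 356γ^2 + 31684 - 14260 = 0, i.e. γ^4 - 356γ^2 + 17424 = 0. So γ is a root of x^4 - 356x^2 + 17424. This polynomial is irreducible over Q: it has no rational root (each ±√23 ± √155 is irrational), and any factorization into two quadratics over Q would force √(3565) ∈ Q (pairing opposite roots) or √23, √155 ∈ Q (other pairings), all impossible. Hence [Q(γ):Q] = 4 = [Q(√23, √155):Q], so Q(γ) = Q(√23, √155).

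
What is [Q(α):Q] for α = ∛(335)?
[Q(α):Q] = 3

The minimal polynomial of α is x^3 - 335, irreducible over Q since 335 is not a perfect cube (so x^3 - 335 has no rational root). Hence [Q(α):Q] = deg(m_α) = 3.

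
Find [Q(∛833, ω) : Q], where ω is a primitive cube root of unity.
[Q(∛833, ω) : Q] = 6

[Q(∛833):Q] = 3 (min poly x^3 - 833, irreducible since 833 is not a perfect cube). [Q(ω):Q] = 2 (min poly x^2 + x + 1). Since Q(∛833) ⊂ R and ω ∉ R, we have ω ∉ Q(∛833), so x^2 + x + 1 remains irreducible over Q(∛833) and [Q(∛833, ω) : Q(∛833)] = 2. By the tower law, [Q(∛833, ω) : Q] = 3 · 2 = 6. (In fact Q(∛833, ω) is the splitting field of x^3 - 833 over Q.)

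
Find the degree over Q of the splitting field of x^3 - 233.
[K : Q] = 6

The roots of x^3 - 233 are ∛233, ω∛233, ω^2∛233 where ω = e^(2πi/3) is a primitive cube root of unity, so K = Q(∛233, ω). Now [Q(∛233):Q] = 3 (since 233 is not a perfect cube, x^3 - 233 is irreducible) and [Q(ω):Q] = 2. Both 2 and 3 divide [K:Q], and [K:Q] ≤ 3·2 = 6, so [K:Q] = 6. (Equivalently: Q(∛233) ⊂ R but ω ∉ R, so [K : Q(∛233)] = 2.)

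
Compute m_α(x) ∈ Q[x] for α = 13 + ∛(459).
m_α(x) = x^3 - 39x^2 + 507x - 2656

Set β = α - 13 = ∛(459), so β^3 = 459. Then (α - 13)^3 - 459 = 0, i.e. α is a root of g(x) = (x - 13)^3 - 459 = x^3 - 39x^2 + 507x - 2656. Since g(x) = h(x - 13) where h(x) = x^3 - 459, and h is irreducible over Q (because 459 is not a perfect cube, so h has no rational root, and a monic cubic with no rational root is irreducible), g is also irreducible (irreducibility is preserved under the substitution x → x - 13). Hence m_α(x) = x^3 - 39x^2 + 507x - 2656.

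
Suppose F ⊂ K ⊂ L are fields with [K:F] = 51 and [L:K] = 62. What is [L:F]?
[L:F] = 3162

The tower law says that for any tower of field extensions F ⊂ K ⊂ L with finite degrees, [L:F] = [L:K] · [K:F]. Here this gives [L:F] = 62 · 51 = 3162.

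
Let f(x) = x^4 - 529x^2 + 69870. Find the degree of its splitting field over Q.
[K : Q] = 4

Solving the quadratic in x^2: x^2 = (529 ± √(529^2 - 4·69870))/2 = (529 ± √361)/2 = (529 ± 19)/2, giving x^2 = 274 or x^2 = 255. So f(x) = (x^2 - 274)(x^2 - 255) and the roots of f are ±√274, ±√255. Hence the splitting field is K = Q(√274, √255). Since 274 and 255 are distinct squarefree integers > 1, their product 69870 is not a perfect square, so √255 ∉ Q(√274). By the tower law [K:Q] = [Q(√274,√255):Q(√274)] · [Q(√274):Q] = 2 · 2 = 4.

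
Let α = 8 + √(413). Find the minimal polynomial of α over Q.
m_α(x) = x^2 - 16x - 349

From α - 8 = √(413), squaring gives (α - 8)^2 = 413, i.e. α^2 - 16α + 64 = 413, so α^2 - 16α - 349 = 0. The discriminant of x^2 - 16x - 349 is (-16)^2 - 4·(-349) = 256 + 1396 = 1652, and 4·(413) is not a perfect square in Q since 413 is squarefree and ≠ 1. Hence x^2 - 16x - 349 is irreducible over Q and is the minimal polynomial of α.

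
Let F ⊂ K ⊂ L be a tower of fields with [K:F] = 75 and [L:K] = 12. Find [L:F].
[L:F] = 900

The tower law says that for any tower of field extensions F ⊂ K ⊂ L with finite degrees, [L:F] = [L:K] · [K:F]. Here this gives [L:F] = 12 · 75 = 900.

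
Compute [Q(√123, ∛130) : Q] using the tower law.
[Q(√123, ∛130) : Q] = 6

Let L = Q(√123, ∛130). Since Q(√123) ⊂ L and [Q(√123):Q] = 2, the tower law gives 2 | [L:Q]. Likewise Q(∛130) ⊂ L with [Q(∛130):Q] = 3 (because 130 is not a perfect cube), so 3 | [L:Q]. As gcd(2,3) = 1, [L:Q] is divisible by 6. Conversely L is generated over Q by √123 and ∛130, so [L:Q] ≤ 2·3 = 6. Therefore [Q(√123, ∛130) : Q] = 6.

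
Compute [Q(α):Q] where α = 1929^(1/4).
[Q(α):Q] = 4

α is a root of x^4 - 1929. By Eisenstein's criterion at the prime p = 3 (which divides the constant term 1929 but p^2 = 9 does not, since 1929 is squarefree), x^4 - 1929 is irreducible over Q. Hence [Q(α):Q] = 4.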